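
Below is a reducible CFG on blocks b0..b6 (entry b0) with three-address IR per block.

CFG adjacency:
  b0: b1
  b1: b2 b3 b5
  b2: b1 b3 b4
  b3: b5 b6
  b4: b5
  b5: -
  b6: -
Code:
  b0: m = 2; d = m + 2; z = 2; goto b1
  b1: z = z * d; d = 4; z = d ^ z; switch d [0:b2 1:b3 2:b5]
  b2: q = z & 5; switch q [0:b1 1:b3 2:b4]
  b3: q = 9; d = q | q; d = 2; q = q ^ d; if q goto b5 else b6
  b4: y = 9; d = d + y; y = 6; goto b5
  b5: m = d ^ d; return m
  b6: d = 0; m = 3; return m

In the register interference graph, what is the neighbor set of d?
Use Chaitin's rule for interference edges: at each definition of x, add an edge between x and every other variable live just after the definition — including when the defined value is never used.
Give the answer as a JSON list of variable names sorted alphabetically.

Answer: ["q", "y", "z"]

Working:
Per-block:
  b0: def={d,m,z} ue=∅
  b1: def={d,z} ue={d,z}
  b2: def={q} ue={z}
  b3: def={d,q} ue=∅
  b4: def={d,y} ue={d}
  b5: def={m} ue={d}
  b6: def={d,m} ue=∅

Live sets:
  b0 li=∅ lo={d,z}
  b1 li={d,z} lo={d,z}
  b2 li={d,z} lo={d,z}
  b3 li=∅ lo={d}
  b4 li={d} lo={d}
  b5 li={d} lo=∅
  b6 li=∅ lo=∅

Interference:
  d: {q,y,z}
  m: ∅
  q: {d,z}
  y: {d}
  z: {d,q}

N(d) = ["q", "y", "z"]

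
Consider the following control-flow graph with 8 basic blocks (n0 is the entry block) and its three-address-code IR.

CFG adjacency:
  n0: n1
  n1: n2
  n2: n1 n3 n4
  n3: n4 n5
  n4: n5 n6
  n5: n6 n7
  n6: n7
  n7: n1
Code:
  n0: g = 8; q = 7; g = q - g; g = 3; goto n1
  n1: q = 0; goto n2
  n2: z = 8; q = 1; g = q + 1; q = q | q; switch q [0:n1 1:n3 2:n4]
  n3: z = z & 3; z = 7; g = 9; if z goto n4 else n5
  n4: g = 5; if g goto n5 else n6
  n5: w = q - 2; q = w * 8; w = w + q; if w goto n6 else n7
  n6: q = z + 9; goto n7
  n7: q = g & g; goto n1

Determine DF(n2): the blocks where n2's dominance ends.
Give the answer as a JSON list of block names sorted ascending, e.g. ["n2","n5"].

idom tree: n1←n0 n2←n1 n3←n2 n4←n2 n5←n2 n6←n2 n7←n2
Join-block Dom:
  n1: preds {n0,n2,n7}: {n0} ∩ {n0,n1,n2} ∩ {n0,n1,n2,n7} = {n0}; idom=n0
  n4: preds {n2,n3}: {n0,n1,n2} ∩ {n0,n1,n2,n3} = {n0,n1,n2}; idom=n2
  n5: preds {n3,n4}: {n0,n1,n2,n3} ∩ {n0,n1,n2,n4} = {n0,n1,n2}; idom=n2
  n6: preds {n4,n5}: {n0,n1,n2,n4} ∩ {n0,n1,n2,n5} = {n0,n1,n2}; idom=n2
  n7: preds {n5,n6}: {n0,n1,n2,n5} ∩ {n0,n1,n2,n6} = {n0,n1,n2}; idom=n2

Frontier:
  n1←n0: walk · to n0
  n1←n2: walk n2→n1 to n0
  n1←n7: walk n7→n2→n1 to n0
  n4←n2: walk · to n2
  n4←n3: walk n3 to n2
  n5←n3: walk n3 to n2
  n5←n4: walk n4 to n2
  n6←n4: walk n4 to n2
  n6←n5: walk n5 to n2
  n7←n5: walk n5 to n2
  n7←n6: walk n6 to n2
  n0: DF=∅
  n1: DF={n1}
  n2: DF={n1}
  n3: DF={n4,n5}
  n4: DF={n5,n6}
  n5: DF={n6,n7}
  n6: DF={n7}
  n7: DF={n1}

DF(n2) = ["n1"]

Answer: ["n1"]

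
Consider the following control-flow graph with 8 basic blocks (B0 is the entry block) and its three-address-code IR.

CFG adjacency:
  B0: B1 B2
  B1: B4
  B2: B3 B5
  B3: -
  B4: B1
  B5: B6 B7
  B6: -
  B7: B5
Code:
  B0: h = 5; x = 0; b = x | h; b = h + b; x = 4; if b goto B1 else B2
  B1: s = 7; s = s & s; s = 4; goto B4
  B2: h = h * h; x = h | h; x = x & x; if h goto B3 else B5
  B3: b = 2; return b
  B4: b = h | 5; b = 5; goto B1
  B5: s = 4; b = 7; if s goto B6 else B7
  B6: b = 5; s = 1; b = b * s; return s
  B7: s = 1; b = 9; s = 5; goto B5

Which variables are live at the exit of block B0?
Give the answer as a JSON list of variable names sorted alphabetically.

Per-block:
  B0: def={b,h,x} ue=∅
  B1: def={s} ue=∅
  B2: def={h,x} ue={h}
  B3: def={b} ue=∅
  B4: def={b} ue={h}
  B5: def={b,s} ue=∅
  B6: def={b,s} ue=∅
  B7: def={b,s} ue=∅

Backward fixpoint:
  B0 li=∅ lo={h}
  B1 li={h} lo={h}
  B2 li={h} lo=∅
  B3 li=∅ lo=∅
  B4 li={h} lo={h}
  B5 li=∅ lo=∅
  B6 li=∅ lo=∅
  B7 li=∅ lo=∅

live-out(B0) = ["h"]

Answer: ["h"]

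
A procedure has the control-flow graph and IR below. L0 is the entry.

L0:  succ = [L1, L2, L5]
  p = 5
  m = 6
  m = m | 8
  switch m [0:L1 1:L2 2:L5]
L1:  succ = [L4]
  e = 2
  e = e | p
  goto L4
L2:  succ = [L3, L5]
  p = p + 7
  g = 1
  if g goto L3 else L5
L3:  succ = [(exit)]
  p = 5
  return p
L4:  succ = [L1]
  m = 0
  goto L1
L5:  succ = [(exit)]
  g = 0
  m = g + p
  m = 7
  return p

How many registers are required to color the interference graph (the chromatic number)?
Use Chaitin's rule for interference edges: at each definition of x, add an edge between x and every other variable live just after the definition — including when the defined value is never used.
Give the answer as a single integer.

Answer: 2

Derivation:
Block summaries:
  L0: {m,p} / ∅
  L1: {e} / {p}
  L2: {g,p} / {p}
  L3: {p} / ∅
  L4: {m} / ∅
  L5: {g,m} / {p}

Backward fixpoint:
  L0: in=∅ out={p}
  L1: in={p} out={p}
  L2: in={p} out={p}
  L3: in=∅ out=∅
  L4: in={p} out={p}
  L5: in={p} out=∅

Interfere edges:
  e: {p}
  g: {p}
  m: {p}
  p: {e,g,m}

Chromatic number:
  clique {e,p} ⇒ need ≥ 2
  assign e→c1 g→c1 m→c1 p→c0 — no edge inside a register ⇒ χ ≤ 2
  χ = 2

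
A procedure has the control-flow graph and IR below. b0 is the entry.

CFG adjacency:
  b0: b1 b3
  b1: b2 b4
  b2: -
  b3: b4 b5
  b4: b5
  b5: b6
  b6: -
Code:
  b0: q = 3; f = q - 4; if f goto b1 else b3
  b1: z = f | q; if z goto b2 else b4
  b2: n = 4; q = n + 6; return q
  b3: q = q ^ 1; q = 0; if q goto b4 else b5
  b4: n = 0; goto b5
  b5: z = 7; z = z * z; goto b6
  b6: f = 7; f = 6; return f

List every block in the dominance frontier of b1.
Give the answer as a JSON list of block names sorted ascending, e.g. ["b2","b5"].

idom tree: b1←b0 b2←b1 b3←b0 b4←b0 b5←b0 b6←b5
Dom∩ at merges:
  b4: preds {b1,b3}: {b0,b1} ∩ {b0,b3} = {b0}; idom=b0
  b5: preds {b3,b4}: {b0,b3} ∩ {b0,b4} = {b0}; idom=b0

DF derivation:
  join b4 pred b1: b1 stop@b0
  join b4 pred b3: b3 stop@b0
  join b5 pred b3: b3 stop@b0
  join b5 pred b4: b4 stop@b0
  DF(b0)=∅
  DF(b1)={b4}
  DF(b2)=∅
  DF(b3)={b4,b5}
  DF(b4)={b5}
  DF(b5)=∅
  DF(b6)=∅

DF(b1) = ["b4"]

Answer: ["b4"]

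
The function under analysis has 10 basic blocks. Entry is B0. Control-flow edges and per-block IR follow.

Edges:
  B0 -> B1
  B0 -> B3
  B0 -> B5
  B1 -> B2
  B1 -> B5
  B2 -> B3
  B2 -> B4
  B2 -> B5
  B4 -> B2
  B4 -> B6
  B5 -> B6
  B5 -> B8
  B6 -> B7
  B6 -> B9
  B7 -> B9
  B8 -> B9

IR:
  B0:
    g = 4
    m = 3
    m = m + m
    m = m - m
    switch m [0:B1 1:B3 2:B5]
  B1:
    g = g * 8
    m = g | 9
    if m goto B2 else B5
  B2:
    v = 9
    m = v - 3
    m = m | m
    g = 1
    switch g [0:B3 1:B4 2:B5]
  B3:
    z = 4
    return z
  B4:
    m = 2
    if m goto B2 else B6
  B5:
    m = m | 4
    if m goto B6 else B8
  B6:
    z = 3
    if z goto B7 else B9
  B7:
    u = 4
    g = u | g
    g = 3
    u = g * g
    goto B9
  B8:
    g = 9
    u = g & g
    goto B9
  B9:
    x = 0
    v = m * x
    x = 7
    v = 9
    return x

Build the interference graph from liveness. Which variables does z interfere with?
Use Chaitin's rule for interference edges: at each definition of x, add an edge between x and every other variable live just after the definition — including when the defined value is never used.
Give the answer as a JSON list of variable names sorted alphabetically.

Answer: ["g", "m"]

Working:
Per-block:
  B0 def {g,m} use ∅
  B1 def {g,m} use {g}
  B2 def {g,m,v} use ∅
  B3 def {z} use ∅
  B4 def {m} use ∅
  B5 def {m} use {m}
  B6 def {z} use ∅
  B7 def {g,u} use {g}
  B8 def {g,u} use ∅
  B9 def {v,x} use {m}

Live sets:
  B0 li=∅ lo={g,m}
  B1 li={g} lo={g,m}
  B2 li=∅ lo={g,m}
  B3 li=∅ lo=∅
  B4 li={g} lo={g,m}
  B5 li={g,m} lo={g,m}
  B6 li={g,m} lo={g,m}
  B7 li={g,m} lo={m}
  B8 li={m} lo={m}
  B9 li={m} lo=∅

Conflict graph:
  g: {m,u,z}
  m: {g,u,x,z}
  u: {g,m}
  v: {x}
  x: {m,v}
  z: {g,m}

N(z) = ["g", "m"]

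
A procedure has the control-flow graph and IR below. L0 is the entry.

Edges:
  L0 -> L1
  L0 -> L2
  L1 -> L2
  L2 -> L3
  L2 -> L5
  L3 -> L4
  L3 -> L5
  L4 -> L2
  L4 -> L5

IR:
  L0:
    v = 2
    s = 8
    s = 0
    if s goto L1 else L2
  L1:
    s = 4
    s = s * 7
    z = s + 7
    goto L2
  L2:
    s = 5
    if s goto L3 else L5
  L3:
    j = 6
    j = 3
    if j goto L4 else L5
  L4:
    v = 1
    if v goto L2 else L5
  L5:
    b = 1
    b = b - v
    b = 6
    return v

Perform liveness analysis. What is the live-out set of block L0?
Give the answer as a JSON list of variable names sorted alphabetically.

Answer: ["v"]

Working:
Per-block:
  L0 def {s,v} use ∅
  L1 def {s,z} use ∅
  L2 def {s} use ∅
  L3 def {j} use ∅
  L4 def {v} use ∅
  L5 def {b} use {v}

Live sets:
  L0: in=∅ out={v}
  L1: in={v} out={v}
  L2: in={v} out={v}
  L3: in={v} out={v}
  L4: in=∅ out={v}
  L5: in={v} out=∅

live-out(L0) = ["v"]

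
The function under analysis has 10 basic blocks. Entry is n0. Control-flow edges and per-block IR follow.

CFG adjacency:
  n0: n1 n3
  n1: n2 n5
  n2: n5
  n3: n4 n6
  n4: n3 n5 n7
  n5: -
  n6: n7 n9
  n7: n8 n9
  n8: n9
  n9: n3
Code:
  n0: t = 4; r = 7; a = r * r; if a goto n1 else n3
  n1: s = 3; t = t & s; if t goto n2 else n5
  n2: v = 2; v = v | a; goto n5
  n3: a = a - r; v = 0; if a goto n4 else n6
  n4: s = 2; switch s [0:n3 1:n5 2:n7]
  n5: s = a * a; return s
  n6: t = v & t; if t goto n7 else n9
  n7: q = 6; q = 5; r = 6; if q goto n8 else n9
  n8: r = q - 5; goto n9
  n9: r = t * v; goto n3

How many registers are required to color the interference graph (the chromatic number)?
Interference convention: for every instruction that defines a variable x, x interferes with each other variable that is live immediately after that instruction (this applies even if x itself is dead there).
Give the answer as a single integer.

def/use:
  n0: {a,r,t} / ∅
  n1: {s,t} / {t}
  n2: {v} / {a}
  n3: {a,v} / {a,r}
  n4: {s} / ∅
  n5: {s} / {a}
  n6: {t} / {t,v}
  n7: {q,r} / ∅
  n8: {r} / {q}
  n9: {r} / {t,v}

Liveness:
  n0: in=∅ out={a,r,t}
  n1: in={a,t} out={a}
  n2: in={a} out={a}
  n3: in={a,r,t} out={a,r,t,v}
  n4: in={a,r,t,v} out={a,r,t,v}
  n5: in={a} out=∅
  n6: in={a,t,v} out={a,t,v}
  n7: in={a,t,v} out={a,q,t,v}
  n8: in={a,q,t,v} out={a,t,v}
  n9: in={a,t,v} out={a,r,t}

Interfere edges:
  a — {q,r,s,t,v}
  q — {a,r,t,v}
  r — {a,q,s,t,v}
  s — {a,r,t,v}
  t — {a,q,r,s,v}
  v — {a,q,r,s,t}

Chromatic number:
  {a,q,r,t,v} pairwise interfere (5-clique) ⇒ χ ≥ 5
  assign a→c0 q→c4 r→c1 s→c4 t→c2 v→c3 — no edge inside a register ⇒ χ ≤ 5
  χ = 5

Answer: 5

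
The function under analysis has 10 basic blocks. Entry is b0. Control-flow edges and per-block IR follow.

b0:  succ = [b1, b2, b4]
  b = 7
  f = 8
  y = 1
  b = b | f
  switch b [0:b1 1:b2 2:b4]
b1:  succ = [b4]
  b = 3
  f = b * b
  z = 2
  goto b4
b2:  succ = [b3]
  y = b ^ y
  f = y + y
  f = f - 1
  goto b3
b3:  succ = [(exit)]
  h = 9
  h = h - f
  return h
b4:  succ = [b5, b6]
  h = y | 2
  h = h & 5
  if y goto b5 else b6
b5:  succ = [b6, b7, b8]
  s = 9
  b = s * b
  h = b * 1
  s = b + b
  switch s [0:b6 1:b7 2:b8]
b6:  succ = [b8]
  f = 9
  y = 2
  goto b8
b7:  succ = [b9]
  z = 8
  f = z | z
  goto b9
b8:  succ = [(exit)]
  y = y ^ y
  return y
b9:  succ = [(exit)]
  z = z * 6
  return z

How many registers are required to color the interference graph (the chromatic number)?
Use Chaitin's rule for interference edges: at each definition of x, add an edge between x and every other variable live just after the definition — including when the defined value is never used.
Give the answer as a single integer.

Answer: 4

Analysis:
Per-block:
  b0: def={b,f,y} ue=∅
  b1: def={b,f,z} ue=∅
  b2: def={f,y} ue={b,y}
  b3: def={h} ue={f}
  b4: def={h} ue={y}
  b5: def={b,h,s} ue={b}
  b6: def={f,y} ue=∅
  b7: def={f,z} ue=∅
  b8: def={y} ue={y}
  b9: def={z} ue={z}

Live sets:
  live b0: ∅→{b,y}
  live b1: {y}→{b,y}
  live b2: {b,y}→{f}
  live b3: {f}→∅
  live b4: {b,y}→{b,y}
  live b5: {b,y}→{y}
  live b6: ∅→{y}
  live b7: ∅→{z}
  live b8: {y}→∅
  live b9: {z}→∅

Interfere edges:
  b↔{f,h,s,y,z}
  f↔{b,h,y,z}
  h↔{b,f,y}
  s↔{b,y}
  y↔{b,f,h,s,z}
  z↔{b,f,y}

Registers:
  lower bound: {b,f,h,y} mutually conflict ⇒ χ ≥ 4
  4-colouring: c0={b}  c1={y}  c2={f,s}  c3={h,z}
  χ = 4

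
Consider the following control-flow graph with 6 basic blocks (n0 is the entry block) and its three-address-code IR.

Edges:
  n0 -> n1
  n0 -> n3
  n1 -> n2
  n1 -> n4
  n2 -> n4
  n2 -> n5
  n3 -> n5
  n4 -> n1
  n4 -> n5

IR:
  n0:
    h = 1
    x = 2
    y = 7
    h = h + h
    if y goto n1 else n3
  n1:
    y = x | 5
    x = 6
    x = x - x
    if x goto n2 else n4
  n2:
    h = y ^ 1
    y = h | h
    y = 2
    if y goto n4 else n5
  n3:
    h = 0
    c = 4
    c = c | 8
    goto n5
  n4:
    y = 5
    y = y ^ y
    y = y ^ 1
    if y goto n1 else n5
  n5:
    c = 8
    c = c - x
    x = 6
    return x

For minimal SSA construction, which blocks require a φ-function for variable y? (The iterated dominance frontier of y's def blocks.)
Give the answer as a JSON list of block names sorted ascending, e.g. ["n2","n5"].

Answer: ["n1", "n4", "n5"]

Derivation:
idom tree: n1←n0 n2←n1 n3←n0 n4←n1 n5←n0
Dom∩ at merges:
  n1: preds {n0,n4}: {n0} ∩ {n0,n1,n4} = {n0}; idom=n0
  n4: preds {n1,n2}: {n0,n1} ∩ {n0,n1,n2} = {n0,n1}; idom=n1
  n5: preds {n2,n3,n4}: {n0,n1,n2} ∩ {n0,n3} ∩ {n0,n1,n4} = {n0}; idom=n0

DF derivation:
  n1←n0: walk · to n0
  n1←n4: walk n4→n1 to n0
  n4←n1: walk · to n1
  n4←n2: walk n2 to n1
  n5←n2: walk n2→n1 to n0
  n5←n3: walk n3 to n0
  n5←n4: walk n4→n1 to n0
  n0 → ∅
  n1 → {n1,n5}
  n2 → {n4,n5}
  n3 → {n5}
  n4 → {n1,n5}
  n5 → ∅

φ for y: defs {n0,n1,n2,n4}
  DF⁺ = {n1,n4,n5}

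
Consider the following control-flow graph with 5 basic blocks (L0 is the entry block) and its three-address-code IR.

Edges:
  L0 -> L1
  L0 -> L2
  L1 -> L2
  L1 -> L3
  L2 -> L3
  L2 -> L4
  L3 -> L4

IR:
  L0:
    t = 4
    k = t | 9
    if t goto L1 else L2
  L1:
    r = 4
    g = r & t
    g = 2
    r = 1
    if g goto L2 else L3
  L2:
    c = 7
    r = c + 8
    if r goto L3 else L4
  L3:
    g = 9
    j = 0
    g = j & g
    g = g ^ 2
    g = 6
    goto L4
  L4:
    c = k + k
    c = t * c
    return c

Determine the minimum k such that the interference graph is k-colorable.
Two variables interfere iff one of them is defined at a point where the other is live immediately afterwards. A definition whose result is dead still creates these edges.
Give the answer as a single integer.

Answer: 4

Working:
Block summaries:
  L0 def {k,t} use ∅
  L1 def {g,r} use {t}
  L2 def {c,r} use ∅
  L3 def {g,j} use ∅
  L4 def {c} use {k,t}

Live sets:
  L0 li=∅ lo={k,t}
  L1 li={k,t} lo={k,t}
  L2 li={k,t} lo={k,t}
  L3 li={k,t} lo={k,t}
  L4 li={k,t} lo=∅

Interfere edges:
  c: {k,t}
  g: {j,k,r,t}
  j: {g,k,t}
  k: {c,g,j,r,t}
  r: {g,k,t}
  t: {c,g,j,k,r}

Chromatic number:
  {g,j,k,t} pairwise interfere (4-clique) ⇒ χ ≥ 4
  4-colouring: R0={k}  R1={t}  R2={c,g}  R3={j,r}
  χ = 4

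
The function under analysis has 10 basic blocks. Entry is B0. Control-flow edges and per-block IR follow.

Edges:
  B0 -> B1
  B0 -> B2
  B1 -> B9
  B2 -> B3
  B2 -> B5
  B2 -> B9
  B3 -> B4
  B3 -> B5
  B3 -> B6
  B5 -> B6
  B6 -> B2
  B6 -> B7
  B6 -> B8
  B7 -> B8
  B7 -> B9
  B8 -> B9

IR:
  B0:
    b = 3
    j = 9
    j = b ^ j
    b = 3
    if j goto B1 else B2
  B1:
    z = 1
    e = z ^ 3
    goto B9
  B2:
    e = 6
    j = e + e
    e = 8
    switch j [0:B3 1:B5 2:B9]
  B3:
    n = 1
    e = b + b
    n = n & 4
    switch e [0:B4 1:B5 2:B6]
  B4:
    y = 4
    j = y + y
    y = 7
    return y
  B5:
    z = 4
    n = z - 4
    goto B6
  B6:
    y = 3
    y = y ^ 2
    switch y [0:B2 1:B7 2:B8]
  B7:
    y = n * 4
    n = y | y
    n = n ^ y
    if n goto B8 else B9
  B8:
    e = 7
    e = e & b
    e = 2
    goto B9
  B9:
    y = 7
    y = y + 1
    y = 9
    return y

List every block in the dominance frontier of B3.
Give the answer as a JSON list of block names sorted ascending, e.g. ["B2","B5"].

idom tree: B1←B0 B2←B0 B3←B2 B4←B3 B5←B2 B6←B2 B7←B6 B8←B6 B9←B0
Dom at joins:
  B2: preds {B0,B6}: {B0} ∩ {B0,B2,B6} = {B0}; idom=B0
  B5: preds {B2,B3}: {B0,B2} ∩ {B0,B2,B3} = {B0,B2}; idom=B2
  B6: preds {B3,B5}: {B0,B2,B3} ∩ {B0,B2,B5} = {B0,B2}; idom=B2
  B8: preds {B6,B7}: {B0,B2,B6} ∩ {B0,B2,B6,B7} = {B0,B2,B6}; idom=B6
  B9: preds {B1,B2,B7,B8}: {B0,B1} ∩ {B0,B2} ∩ {B0,B2,B6,B7} ∩ {B0,B2,B6,B8} = {B0}; idom=B0

DF walk-up:
  join B2 pred B0: · stop@B0
  join B2 pred B6: B6→B2 stop@B0
  join B5 pred B2: · stop@B2
  join B5 pred B3: B3 stop@B2
  join B6 pred B3: B3 stop@B2
  join B6 pred B5: B5 stop@B2
  join B8 pred B6: · stop@B6
  join B8 pred B7: B7 stop@B6
  join B9 pred B1: B1 stop@B0
  join B9 pred B2: B2 stop@B0
  join B9 pred B7: B7→B6→B2 stop@B0
  join B9 pred B8: B8→B6→B2 stop@B0
  B0: DF=∅
  B1: DF={B9}
  B2: DF={B2,B9}
  B3: DF={B5,B6}
  B4: DF=∅
  B5: DF={B6}
  B6: DF={B2,B9}
  B7: DF={B8,B9}
  B8: DF={B9}
  B9: DF=∅

DF(B3) = ["B5", "B6"]

Answer: ["B5", "B6"]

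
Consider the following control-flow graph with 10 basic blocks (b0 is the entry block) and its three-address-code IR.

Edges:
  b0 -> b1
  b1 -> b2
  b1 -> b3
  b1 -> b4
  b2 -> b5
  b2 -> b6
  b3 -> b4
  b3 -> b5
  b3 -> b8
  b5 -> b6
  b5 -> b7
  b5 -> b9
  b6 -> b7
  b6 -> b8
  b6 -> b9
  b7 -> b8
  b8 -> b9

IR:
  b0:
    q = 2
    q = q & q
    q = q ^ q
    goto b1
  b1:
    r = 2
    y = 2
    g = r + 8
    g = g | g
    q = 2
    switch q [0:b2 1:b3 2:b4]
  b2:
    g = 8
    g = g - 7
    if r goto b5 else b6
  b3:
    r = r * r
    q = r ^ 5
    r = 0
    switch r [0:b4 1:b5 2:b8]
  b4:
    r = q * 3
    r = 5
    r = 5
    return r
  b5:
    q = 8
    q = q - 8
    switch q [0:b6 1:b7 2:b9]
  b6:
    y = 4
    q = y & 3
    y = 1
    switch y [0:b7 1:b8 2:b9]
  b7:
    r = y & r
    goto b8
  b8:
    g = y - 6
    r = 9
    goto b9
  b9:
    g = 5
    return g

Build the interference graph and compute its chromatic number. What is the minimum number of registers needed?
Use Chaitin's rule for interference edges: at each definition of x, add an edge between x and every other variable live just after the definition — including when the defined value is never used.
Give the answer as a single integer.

Answer: 3

Derivation:
Per-block:
  b0 def {q} use ∅
  b1 def {g,q,r,y} use ∅
  b2 def {g} use {r}
  b3 def {q,r} use {r}
  b4 def {r} use {q}
  b5 def {q} use ∅
  b6 def {q,y} use ∅
  b7 def {r} use {r,y}
  b8 def {g,r} use {y}
  b9 def {g} use ∅

Backward fixpoint:
  b0: in=∅ out=∅
  b1: in=∅ out={q,r,y}
  b2: in={r,y} out={r,y}
  b3: in={r,y} out={q,r,y}
  b4: in={q} out=∅
  b5: in={r,y} out={r,y}
  b6: in={r} out={r,y}
  b7: in={r,y} out={y}
  b8: in={y} out=∅
  b9: in=∅ out=∅

Interference:
  g: {r,y}
  q: {r,y}
  r: {g,q,y}
  y: {g,q,r}

Colouring:
  {g,r,y} pairwise interfere (3-clique) ⇒ χ ≥ 3
  assign g→r2 q→r2 r→r0 y→r1 — no edge inside a register ⇒ χ ≤ 3
  χ = 3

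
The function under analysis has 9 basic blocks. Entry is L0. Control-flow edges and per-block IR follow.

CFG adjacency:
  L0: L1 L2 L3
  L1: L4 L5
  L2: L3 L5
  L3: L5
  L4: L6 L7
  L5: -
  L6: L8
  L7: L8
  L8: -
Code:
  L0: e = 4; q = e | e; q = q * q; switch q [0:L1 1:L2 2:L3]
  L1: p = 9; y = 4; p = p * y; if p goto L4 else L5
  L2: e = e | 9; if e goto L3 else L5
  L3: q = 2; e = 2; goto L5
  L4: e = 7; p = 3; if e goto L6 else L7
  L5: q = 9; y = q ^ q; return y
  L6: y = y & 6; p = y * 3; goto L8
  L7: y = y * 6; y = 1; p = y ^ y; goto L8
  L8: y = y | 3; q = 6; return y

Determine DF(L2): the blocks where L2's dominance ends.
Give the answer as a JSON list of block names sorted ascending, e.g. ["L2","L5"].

idom tree: L1←L0 L2←L0 L3←L0 L4←L1 L5←L0 L6←L4 L7←L4 L8←L4
Dom∩ at merges:
  L3: preds {L0,L2}: {L0} ∩ {L0,L2} = {L0}; idom=L0
  L5: preds {L1,L2,L3}: {L0,L1} ∩ {L0,L2} ∩ {L0,L3} = {L0}; idom=L0
  L8: preds {L6,L7}: {L0,L1,L4,L6} ∩ {L0,L1,L4,L7} = {L0,L1,L4}; idom=L4

Frontier:
  L3←L0: walk · to L0
  L3←L2: walk L2 to L0
  L5←L1: walk L1 to L0
  L5←L2: walk L2 to L0
  L5←L3: walk L3 to L0
  L8←L6: walk L6 to L4
  L8←L7: walk L7 to L4
  DF(L0)=∅
  DF(L1)={L5}
  DF(L2)={L3,L5}
  DF(L3)={L5}
  DF(L4)=∅
  DF(L5)=∅
  DF(L6)={L8}
  DF(L7)={L8}
  DF(L8)=∅

DF(L2) = ["L3", "L5"]

Answer: ["L3", "L5"]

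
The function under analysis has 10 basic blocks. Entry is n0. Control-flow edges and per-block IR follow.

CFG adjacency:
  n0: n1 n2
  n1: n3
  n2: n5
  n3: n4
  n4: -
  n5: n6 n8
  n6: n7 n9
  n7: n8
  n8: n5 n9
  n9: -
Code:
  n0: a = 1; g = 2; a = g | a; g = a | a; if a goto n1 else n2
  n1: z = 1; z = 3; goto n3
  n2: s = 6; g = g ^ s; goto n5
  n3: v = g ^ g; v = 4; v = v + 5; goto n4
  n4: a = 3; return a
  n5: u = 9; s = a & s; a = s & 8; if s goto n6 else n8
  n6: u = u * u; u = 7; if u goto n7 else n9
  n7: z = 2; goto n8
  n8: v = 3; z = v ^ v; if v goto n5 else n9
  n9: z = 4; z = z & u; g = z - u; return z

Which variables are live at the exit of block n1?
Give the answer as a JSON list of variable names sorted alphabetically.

Answer: ["g"]

Working:
Block summaries:
  n0 def {a,g} use ∅
  n1 def {z} use ∅
  n2 def {g,s} use {g}
  n3 def {v} use {g}
  n4 def {a} use ∅
  n5 def {a,s,u} use {a,s}
  n6 def {u} use {u}
  n7 def {z} use ∅
  n8 def {v,z} use ∅
  n9 def {g,z} use {u}

Live sets:
  live n0: ∅→{a,g}
  live n1: {g}→{g}
  live n2: {a,g}→{a,s}
  live n3: {g}→∅
  live n4: ∅→∅
  live n5: {a,s}→{a,s,u}
  live n6: {a,s,u}→{a,s,u}
  live n7: {a,s,u}→{a,s,u}
  live n8: {a,s,u}→{a,s,u}
  live n9: {u}→∅

live-out(n1) = ["g"]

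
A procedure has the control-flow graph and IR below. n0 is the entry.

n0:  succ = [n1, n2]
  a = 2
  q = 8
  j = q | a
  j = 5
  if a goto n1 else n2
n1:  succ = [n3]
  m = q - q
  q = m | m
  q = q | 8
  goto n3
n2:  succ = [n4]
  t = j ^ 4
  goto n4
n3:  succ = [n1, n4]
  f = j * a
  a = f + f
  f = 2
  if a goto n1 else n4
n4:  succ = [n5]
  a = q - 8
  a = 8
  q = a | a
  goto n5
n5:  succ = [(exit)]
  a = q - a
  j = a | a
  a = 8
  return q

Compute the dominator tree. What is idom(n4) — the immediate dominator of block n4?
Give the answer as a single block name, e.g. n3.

idom tree: n1←n0 n2←n0 n3←n1 n4←n0 n5←n4
Join-block Dom:
  n1: preds {n0,n3}: {n0} ∩ {n0,n1,n3} = {n0}; idom=n0
  n4: preds {n2,n3}: {n0,n2} ∩ {n0,n1,n3} = {n0}; idom=n0

idom(n4) = n0

Answer: n0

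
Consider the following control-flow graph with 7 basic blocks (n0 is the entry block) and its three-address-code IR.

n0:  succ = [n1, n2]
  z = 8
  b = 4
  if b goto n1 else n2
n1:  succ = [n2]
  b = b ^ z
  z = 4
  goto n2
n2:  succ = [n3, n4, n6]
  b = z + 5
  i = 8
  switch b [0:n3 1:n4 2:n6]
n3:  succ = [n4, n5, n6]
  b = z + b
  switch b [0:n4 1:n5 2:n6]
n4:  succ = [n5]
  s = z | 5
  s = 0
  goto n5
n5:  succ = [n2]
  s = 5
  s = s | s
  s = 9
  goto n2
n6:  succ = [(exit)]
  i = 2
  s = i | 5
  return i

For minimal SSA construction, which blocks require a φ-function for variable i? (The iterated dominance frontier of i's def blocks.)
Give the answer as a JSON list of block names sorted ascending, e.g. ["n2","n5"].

Answer: ["n2"]

Analysis:
idom tree: n1←n0 n2←n0 n3←n2 n4←n2 n5←n2 n6←n2
Dom at joins:
  n2: preds {n0,n1,n5}: {n0} ∩ {n0,n1} ∩ {n0,n2,n5} = {n0}; idom=n0
  n4: preds {n2,n3}: {n0,n2} ∩ {n0,n2,n3} = {n0,n2}; idom=n2
  n5: preds {n3,n4}: {n0,n2,n3} ∩ {n0,n2,n4} = {n0,n2}; idom=n2
  n6: preds {n2,n3}: {n0,n2} ∩ {n0,n2,n3} = {n0,n2}; idom=n2

Frontier:
  join n2 pred n0: · stop@n0
  join n2 pred n1: n1 stop@n0
  join n2 pred n5: n5→n2 stop@n0
  join n4 pred n2: · stop@n2
  join n4 pred n3: n3 stop@n2
  join n5 pred n3: n3 stop@n2
  join n5 pred n4: n4 stop@n2
  join n6 pred n2: · stop@n2
  join n6 pred n3: n3 stop@n2
  DF(n0)=∅
  DF(n1)={n2}
  DF(n2)={n2}
  DF(n3)={n4,n5,n6}
  DF(n4)={n5}
  DF(n5)={n2}
  DF(n6)=∅

φ for i: defs {n2,n6}
  DF⁺ = {n2}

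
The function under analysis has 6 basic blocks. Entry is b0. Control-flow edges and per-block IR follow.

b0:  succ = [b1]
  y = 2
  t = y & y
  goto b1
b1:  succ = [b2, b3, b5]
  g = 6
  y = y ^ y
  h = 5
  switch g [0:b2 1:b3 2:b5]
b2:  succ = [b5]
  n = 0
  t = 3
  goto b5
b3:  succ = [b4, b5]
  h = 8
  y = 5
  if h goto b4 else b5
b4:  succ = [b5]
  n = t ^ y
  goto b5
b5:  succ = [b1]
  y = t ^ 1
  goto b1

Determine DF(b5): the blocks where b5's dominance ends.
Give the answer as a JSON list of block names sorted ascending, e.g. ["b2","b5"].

idom tree: b1←b0 b2←b1 b3←b1 b4←b3 b5←b1
Dom at joins:
  b1: preds {b0,b5}: {b0} ∩ {b0,b1,b5} = {b0}; idom=b0
  b5: preds {b1,b2,b3,b4}: {b0,b1} ∩ {b0,b1,b2} ∩ {b0,b1,b3} ∩ {b0,b1,b3,b4} = {b0,b1}; idom=b1

DF walk-up:
  b1←b0: walk · to b0
  b1←b5: walk b5→b1 to b0
  b5←b1: walk · to b1
  b5←b2: walk b2 to b1
  b5←b3: walk b3 to b1
  b5←b4: walk b4→b3 to b1
  DF(b0)=∅
  DF(b1)={b1}
  DF(b2)={b5}
  DF(b3)={b5}
  DF(b4)={b5}
  DF(b5)={b1}

DF(b5) = ["b1"]

Answer: ["b1"]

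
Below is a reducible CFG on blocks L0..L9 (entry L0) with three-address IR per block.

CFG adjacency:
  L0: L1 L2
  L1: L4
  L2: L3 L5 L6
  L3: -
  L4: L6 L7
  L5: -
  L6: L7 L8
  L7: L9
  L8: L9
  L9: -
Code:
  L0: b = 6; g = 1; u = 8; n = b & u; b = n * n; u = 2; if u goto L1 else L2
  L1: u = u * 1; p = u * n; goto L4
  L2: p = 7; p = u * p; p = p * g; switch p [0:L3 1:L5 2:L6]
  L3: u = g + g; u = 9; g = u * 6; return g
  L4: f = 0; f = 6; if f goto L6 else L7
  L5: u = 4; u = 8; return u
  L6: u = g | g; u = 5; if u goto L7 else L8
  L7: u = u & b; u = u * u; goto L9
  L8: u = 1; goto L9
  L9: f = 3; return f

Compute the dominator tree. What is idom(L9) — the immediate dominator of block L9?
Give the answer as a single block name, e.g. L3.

Answer: L0

Derivation:
idom tree: L1←L0 L2←L0 L3←L2 L4←L1 L5←L2 L6←L0 L7←L0 L8←L6 L9←L0
Join-block Dom:
  L6: preds {L2,L4}: {L0,L2} ∩ {L0,L1,L4} = {L0}; idom=L0
  L7: preds {L4,L6}: {L0,L1,L4} ∩ {L0,L6} = {L0}; idom=L0
  L9: preds {L7,L8}: {L0,L7} ∩ {L0,L6,L8} = {L0}; idom=L0

idom(L9) = L0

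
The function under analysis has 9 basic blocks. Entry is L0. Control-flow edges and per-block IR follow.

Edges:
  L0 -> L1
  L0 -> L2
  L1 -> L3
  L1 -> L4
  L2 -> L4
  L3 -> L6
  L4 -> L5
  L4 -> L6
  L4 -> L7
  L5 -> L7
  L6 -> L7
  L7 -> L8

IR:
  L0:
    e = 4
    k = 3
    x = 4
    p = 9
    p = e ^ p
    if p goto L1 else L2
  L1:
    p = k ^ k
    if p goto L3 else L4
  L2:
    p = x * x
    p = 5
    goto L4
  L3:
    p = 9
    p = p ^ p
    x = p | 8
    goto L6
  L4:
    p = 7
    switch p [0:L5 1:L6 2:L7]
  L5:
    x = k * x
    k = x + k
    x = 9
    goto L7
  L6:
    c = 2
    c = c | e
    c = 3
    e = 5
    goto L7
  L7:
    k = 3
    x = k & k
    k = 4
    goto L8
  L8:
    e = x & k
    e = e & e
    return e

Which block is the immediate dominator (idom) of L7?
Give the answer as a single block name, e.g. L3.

Answer: L0

Analysis:
idom tree: L1←L0 L2←L0 L3←L1 L4←L0 L5←L4 L6←L0 L7←L0 L8←L7
Dom at joins:
  L4: preds {L1,L2}: {L0,L1} ∩ {L0,L2} = {L0}; idom=L0
  L6: preds {L3,L4}: {L0,L1,L3} ∩ {L0,L4} = {L0}; idom=L0
  L7: preds {L4,L5,L6}: {L0,L4} ∩ {L0,L4,L5} ∩ {L0,L6} = {L0}; idom=L0

idom(L7) = L0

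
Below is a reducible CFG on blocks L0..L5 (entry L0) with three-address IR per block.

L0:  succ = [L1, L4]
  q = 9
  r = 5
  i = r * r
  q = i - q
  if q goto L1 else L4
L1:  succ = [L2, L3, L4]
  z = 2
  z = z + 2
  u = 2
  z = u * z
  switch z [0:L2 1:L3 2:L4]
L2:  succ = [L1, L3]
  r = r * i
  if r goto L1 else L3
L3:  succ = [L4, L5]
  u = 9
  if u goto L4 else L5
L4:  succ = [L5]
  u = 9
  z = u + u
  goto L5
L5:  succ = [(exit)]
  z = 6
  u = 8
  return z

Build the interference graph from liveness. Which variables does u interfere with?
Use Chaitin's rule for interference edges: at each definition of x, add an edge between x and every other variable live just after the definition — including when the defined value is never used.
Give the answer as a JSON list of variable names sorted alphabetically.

def/use:
  L0 def {i,q,r} use ∅
  L1 def {u,z} use ∅
  L2 def {r} use {i,r}
  L3 def {u} use ∅
  L4 def {u,z} use ∅
  L5 def {u,z} use ∅

Live sets:
  L0 li=∅ lo={i,r}
  L1 li={i,r} lo={i,r}
  L2 li={i,r} lo={i,r}
  L3 li=∅ lo=∅
  L4 li=∅ lo=∅
  L5 li=∅ lo=∅

Interfere edges:
  i: {q,r,u,z}
  q: {i,r}
  r: {i,q,u,z}
  u: {i,r,z}
  z: {i,r,u}

N(u) = ["i", "r", "z"]

Answer: ["i", "r", "z"]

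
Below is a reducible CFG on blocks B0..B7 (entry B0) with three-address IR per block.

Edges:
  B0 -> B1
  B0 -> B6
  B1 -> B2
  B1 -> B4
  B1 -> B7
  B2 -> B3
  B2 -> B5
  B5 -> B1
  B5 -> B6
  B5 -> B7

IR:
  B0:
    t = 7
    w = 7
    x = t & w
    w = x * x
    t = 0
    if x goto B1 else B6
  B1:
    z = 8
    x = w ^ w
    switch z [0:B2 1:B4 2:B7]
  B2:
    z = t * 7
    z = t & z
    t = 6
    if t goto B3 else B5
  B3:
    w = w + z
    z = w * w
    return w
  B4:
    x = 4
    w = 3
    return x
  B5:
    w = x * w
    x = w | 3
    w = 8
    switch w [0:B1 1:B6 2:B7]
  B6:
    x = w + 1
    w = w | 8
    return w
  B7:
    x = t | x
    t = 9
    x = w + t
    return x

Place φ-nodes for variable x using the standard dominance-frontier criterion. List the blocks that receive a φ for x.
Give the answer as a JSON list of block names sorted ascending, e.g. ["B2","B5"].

Answer: ["B1", "B6", "B7"]

Derivation:
idom tree: B1←B0 B2←B1 B3←B2 B4←B1 B5←B2 B6←B0 B7←B1
Dom∩ at merges:
  B1: preds {B0,B5}: {B0} ∩ {B0,B1,B2,B5} = {B0}; idom=B0
  B6: preds {B0,B5}: {B0} ∩ {B0,B1,B2,B5} = {B0}; idom=B0
  B7: preds {B1,B5}: {B0,B1} ∩ {B0,B1,B2,B5} = {B0,B1}; idom=B1

DF walk-up:
  join B1 pred B0: · stop@B0
  join B1 pred B5: B5→B2→B1 stop@B0
  join B6 pred B0: · stop@B0
  join B6 pred B5: B5→B2→B1 stop@B0
  join B7 pred B1: · stop@B1
  join B7 pred B5: B5→B2 stop@B1
  B0 → ∅
  B1 → {B1,B6}
  B2 → {B1,B6,B7}
  B3 → ∅
  B4 → ∅
  B5 → {B1,B6,B7}
  B6 → ∅
  B7 → ∅

φ for x: defs {B0,B1,B4,B5,B6,B7}
  DF⁺ = {B1,B6,B7}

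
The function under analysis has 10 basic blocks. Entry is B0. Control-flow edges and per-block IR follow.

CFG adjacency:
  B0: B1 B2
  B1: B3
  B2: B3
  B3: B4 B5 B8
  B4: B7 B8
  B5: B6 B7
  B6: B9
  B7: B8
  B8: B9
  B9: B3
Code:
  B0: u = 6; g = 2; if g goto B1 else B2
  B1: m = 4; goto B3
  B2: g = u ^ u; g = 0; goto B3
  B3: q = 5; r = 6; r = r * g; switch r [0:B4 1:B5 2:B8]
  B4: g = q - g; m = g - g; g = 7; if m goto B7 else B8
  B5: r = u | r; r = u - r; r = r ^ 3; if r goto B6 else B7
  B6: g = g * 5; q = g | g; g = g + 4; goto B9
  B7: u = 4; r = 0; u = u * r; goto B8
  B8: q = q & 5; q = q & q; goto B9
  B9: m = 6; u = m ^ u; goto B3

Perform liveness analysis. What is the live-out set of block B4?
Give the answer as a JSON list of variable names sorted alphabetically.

Per-block:
  B0 def {g,u} use ∅
  B1 def {m} use ∅
  B2 def {g} use {u}
  B3 def {q,r} use {g}
  B4 def {g,m} use {g,q}
  B5 def {r} use {r,u}
  B6 def {g,q} use {g}
  B7 def {r,u} use ∅
  B8 def {q} use {q}
  B9 def {m,u} use {u}

Backward fixpoint:
  B0: in=∅ out={g,u}
  B1: in={g,u} out={g,u}
  B2: in={u} out={g,u}
  B3: in={g,u} out={g,q,r,u}
  B4: in={g,q,u} out={g,q,u}
  B5: in={g,q,r,u} out={g,q,u}
  B6: in={g,u} out={g,u}
  B7: in={g,q} out={g,q,u}
  B8: in={g,q,u} out={g,u}
  B9: in={g,u} out={g,u}

live-out(B4) = ["g", "q", "u"]

Answer: ["g", "q", "u"]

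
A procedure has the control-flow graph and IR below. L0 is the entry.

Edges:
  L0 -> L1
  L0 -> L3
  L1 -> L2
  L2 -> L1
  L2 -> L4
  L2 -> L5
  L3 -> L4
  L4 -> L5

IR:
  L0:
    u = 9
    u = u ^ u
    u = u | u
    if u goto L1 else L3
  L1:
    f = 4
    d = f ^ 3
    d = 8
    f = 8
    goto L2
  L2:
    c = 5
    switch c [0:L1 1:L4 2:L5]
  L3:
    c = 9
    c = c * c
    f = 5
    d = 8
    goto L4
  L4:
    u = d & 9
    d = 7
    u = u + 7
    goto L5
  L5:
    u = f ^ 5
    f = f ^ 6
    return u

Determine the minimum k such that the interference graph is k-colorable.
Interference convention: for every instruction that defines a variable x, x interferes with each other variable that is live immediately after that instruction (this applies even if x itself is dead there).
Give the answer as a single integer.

Answer: 3

Analysis:
Per-block:
  L0: def={u} ue=∅
  L1: def={d,f} ue=∅
  L2: def={c} ue=∅
  L3: def={c,d,f} ue=∅
  L4: def={d,u} ue={d}
  L5: def={f,u} ue={f}

Backward fixpoint:
  L0: in=∅ out=∅
  L1: in=∅ out={d,f}
  L2: in={d,f} out={d,f}
  L3: in=∅ out={d,f}
  L4: in={d,f} out={f}
  L5: in={f} out=∅

Interfere edges:
  c↔{d,f}
  d↔{c,f,u}
  f↔{c,d,u}
  u↔{d,f}

Colouring:
  {c,d,f} pairwise interfere (3-clique) ⇒ χ ≥ 3
  3-colouring: R0={d}  R1={f}  R2={c,u}
  χ = 3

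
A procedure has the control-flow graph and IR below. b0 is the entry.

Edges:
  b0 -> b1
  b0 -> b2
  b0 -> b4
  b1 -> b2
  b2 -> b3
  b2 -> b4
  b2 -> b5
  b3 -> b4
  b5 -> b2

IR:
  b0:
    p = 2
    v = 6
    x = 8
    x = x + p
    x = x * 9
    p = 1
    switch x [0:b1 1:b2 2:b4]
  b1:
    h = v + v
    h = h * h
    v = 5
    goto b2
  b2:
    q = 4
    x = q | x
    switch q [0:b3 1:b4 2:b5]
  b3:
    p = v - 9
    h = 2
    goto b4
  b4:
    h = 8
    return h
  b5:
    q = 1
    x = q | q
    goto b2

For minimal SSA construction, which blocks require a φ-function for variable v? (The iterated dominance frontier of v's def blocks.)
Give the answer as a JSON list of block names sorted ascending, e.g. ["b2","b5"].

idom tree: b1←b0 b2←b0 b3←b2 b4←b0 b5←b2
Dom at joins:
  b2: preds {b0,b1,b5}: {b0} ∩ {b0,b1} ∩ {b0,b2,b5} = {b0}; idom=b0
  b4: preds {b0,b2,b3}: {b0} ∩ {b0,b2} ∩ {b0,b2,b3} = {b0}; idom=b0

DF walk-up:
  join b2 pred b0: · stop@b0
  join b2 pred b1: b1 stop@b0
  join b2 pred b5: b5→b2 stop@b0
  join b4 pred b0: · stop@b0
  join b4 pred b2: b2 stop@b0
  join b4 pred b3: b3→b2 stop@b0
  b0 → ∅
  b1 → {b2}
  b2 → {b2,b4}
  b3 → {b4}
  b4 → ∅
  b5 → {b2}

φ for v: defs {b0,b1}
  DF⁺ = {b2,b4}

Answer: ["b2", "b4"]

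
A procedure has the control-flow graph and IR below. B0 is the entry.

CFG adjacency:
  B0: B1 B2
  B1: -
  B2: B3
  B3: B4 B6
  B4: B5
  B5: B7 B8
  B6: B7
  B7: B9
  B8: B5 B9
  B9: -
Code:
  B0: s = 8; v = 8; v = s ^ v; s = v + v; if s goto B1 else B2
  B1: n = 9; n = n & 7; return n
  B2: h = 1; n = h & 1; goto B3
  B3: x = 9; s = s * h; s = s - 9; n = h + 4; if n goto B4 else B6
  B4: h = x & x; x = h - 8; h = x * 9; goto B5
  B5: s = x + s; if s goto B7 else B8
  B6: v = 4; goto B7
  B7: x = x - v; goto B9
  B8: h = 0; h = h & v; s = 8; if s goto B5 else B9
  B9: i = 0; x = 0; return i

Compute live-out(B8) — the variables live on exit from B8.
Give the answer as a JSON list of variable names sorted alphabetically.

Answer: ["s", "v", "x"]

Derivation:
Per-block:
  B0: {s,v} / ∅
  B1: {n} / ∅
  B2: {h,n} / ∅
  B3: {n,s,x} / {h,s}
  B4: {h,x} / {x}
  B5: {s} / {s,x}
  B6: {v} / ∅
  B7: {x} / {v,x}
  B8: {h,s} / {v}
  B9: {i,x} / ∅

Liveness:
  B0 li=∅ lo={s,v}
  B1 li=∅ lo=∅
  B2 li={s,v} lo={h,s,v}
  B3 li={h,s,v} lo={s,v,x}
  B4 li={s,v,x} lo={s,v,x}
  B5 li={s,v,x} lo={v,x}
  B6 li={x} lo={v,x}
  B7 li={v,x} lo=∅
  B8 li={v,x} lo={s,v,x}
  B9 li=∅ lo=∅

live-out(B8) = ["s", "v", "x"]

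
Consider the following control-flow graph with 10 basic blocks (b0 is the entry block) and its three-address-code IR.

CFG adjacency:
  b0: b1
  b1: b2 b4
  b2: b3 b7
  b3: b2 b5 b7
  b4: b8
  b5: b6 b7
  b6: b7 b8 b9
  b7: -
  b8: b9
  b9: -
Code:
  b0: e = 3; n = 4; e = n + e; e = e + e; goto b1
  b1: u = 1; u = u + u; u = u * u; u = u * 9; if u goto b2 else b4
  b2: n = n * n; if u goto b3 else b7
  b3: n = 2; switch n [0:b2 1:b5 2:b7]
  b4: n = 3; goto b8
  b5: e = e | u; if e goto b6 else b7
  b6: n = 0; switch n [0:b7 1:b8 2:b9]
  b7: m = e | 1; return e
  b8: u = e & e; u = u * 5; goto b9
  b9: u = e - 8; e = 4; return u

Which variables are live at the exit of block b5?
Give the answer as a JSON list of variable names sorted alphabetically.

Answer: ["e"]

Derivation:
Per-block:
  b0: def={e,n} ue=∅
  b1: def={u} ue=∅
  b2: def={n} ue={n,u}
  b3: def={n} ue=∅
  b4: def={n} ue=∅
  b5: def={e} ue={e,u}
  b6: def={n} ue=∅
  b7: def={m} ue={e}
  b8: def={u} ue={e}
  b9: def={e,u} ue={e}

Backward fixpoint:
  live b0: ∅→{e,n}
  live b1: {e,n}→{e,n,u}
  live b2: {e,n,u}→{e,u}
  live b3: {e,u}→{e,n,u}
  live b4: {e}→{e}
  live b5: {e,u}→{e}
  live b6: {e}→{e}
  live b7: {e}→∅
  live b8: {e}→{e}
  live b9: {e}→∅

live-out(b5) = ["e"]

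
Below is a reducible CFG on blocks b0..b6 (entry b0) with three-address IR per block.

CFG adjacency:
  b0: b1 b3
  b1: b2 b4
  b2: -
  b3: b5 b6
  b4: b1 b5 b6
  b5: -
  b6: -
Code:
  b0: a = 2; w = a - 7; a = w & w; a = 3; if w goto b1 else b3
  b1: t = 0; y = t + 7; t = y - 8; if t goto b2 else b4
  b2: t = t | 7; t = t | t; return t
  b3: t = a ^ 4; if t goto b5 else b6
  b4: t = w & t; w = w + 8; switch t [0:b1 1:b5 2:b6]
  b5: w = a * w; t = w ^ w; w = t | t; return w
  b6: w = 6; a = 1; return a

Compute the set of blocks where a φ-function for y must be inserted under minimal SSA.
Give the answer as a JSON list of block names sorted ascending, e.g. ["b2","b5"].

idom tree: b1←b0 b2←b1 b3←b0 b4←b1 b5←b0 b6←b0
Dom at joins:
  b1: preds {b0,b4}: {b0} ∩ {b0,b1,b4} = {b0}; idom=b0
  b5: preds {b3,b4}: {b0,b3} ∩ {b0,b1,b4} = {b0}; idom=b0
  b6: preds {b3,b4}: {b0,b3} ∩ {b0,b1,b4} = {b0}; idom=b0

Frontier:
  b1←b0: walk · to b0
  b1←b4: walk b4→b1 to b0
  b5←b3: walk b3 to b0
  b5←b4: walk b4→b1 to b0
  b6←b3: walk b3 to b0
  b6←b4: walk b4→b1 to b0
  DF(b0)=∅
  DF(b1)={b1,b5,b6}
  DF(b2)=∅
  DF(b3)={b5,b6}
  DF(b4)={b1,b5,b6}
  DF(b5)=∅
  DF(b6)=∅

φ for y: defs {b1}
  DF⁺ = {b1,b5,b6}

Answer: ["b1", "b5", "b6"]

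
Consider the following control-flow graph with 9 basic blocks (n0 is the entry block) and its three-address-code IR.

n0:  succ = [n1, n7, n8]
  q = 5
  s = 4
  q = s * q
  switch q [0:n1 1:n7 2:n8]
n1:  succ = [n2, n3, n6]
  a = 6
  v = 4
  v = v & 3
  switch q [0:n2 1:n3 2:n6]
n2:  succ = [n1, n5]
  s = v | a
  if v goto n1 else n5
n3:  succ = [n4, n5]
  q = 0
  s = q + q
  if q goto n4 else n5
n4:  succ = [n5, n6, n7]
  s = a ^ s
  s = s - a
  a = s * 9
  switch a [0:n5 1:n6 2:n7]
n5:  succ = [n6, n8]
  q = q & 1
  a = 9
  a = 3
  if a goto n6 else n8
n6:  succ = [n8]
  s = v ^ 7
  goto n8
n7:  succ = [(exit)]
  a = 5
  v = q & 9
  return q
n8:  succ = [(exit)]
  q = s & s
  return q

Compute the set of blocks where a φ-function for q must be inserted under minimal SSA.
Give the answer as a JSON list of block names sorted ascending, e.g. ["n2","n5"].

idom tree: n1←n0 n2←n1 n3←n1 n4←n3 n5←n1 n6←n1 n7←n0 n8←n0
Dom at joins:
  n1: preds {n0,n2}: {n0} ∩ {n0,n1,n2} = {n0}; idom=n0
  n5: preds {n2,n3,n4}: {n0,n1,n2} ∩ {n0,n1,n3} ∩ {n0,n1,n3,n4} = {n0,n1}; idom=n1
  n6: preds {n1,n4,n5}: {n0,n1} ∩ {n0,n1,n3,n4} ∩ {n0,n1,n5} = {n0,n1}; idom=n1
  n7: preds {n0,n4}: {n0} ∩ {n0,n1,n3,n4} = {n0}; idom=n0
  n8: preds {n0,n5,n6}: {n0} ∩ {n0,n1,n5} ∩ {n0,n1,n6} = {n0}; idom=n0

Frontier:
  n1←n0: walk · to n0
  n1←n2: walk n2→n1 to n0
  n5←n2: walk n2 to n1
  n5←n3: walk n3 to n1
  n5←n4: walk n4→n3 to n1
  n6←n1: walk · to n1
  n6←n4: walk n4→n3 to n1
  n6←n5: walk n5 to n1
  n7←n0: walk · to n0
  n7←n4: walk n4→n3→n1 to n0
  n8←n0: walk · to n0
  n8←n5: walk n5→n1 to n0
  n8←n6: walk n6→n1 to n0
  n0: DF=∅
  n1: DF={n1,n7,n8}
  n2: DF={n1,n5}
  n3: DF={n5,n6,n7}
  n4: DF={n5,n6,n7}
  n5: DF={n6,n8}
  n6: DF={n8}
  n7: DF=∅
  n8: DF=∅

φ for q: defs {n0,n3,n5,n8}
  DF⁺ = {n5,n6,n7,n8}

Answer: ["n5", "n6", "n7", "n8"]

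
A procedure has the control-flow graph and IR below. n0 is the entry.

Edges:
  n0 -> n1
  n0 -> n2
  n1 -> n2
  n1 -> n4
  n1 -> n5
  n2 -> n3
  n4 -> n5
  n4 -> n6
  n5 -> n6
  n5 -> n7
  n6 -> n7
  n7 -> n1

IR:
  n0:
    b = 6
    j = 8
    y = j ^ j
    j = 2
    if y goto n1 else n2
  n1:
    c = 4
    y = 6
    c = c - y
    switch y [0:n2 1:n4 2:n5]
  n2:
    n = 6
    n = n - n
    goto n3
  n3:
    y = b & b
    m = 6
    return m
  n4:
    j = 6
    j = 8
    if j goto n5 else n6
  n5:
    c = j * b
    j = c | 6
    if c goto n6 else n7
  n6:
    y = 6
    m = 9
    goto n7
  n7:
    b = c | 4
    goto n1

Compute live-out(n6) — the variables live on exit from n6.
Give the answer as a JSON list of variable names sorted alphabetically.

Answer: ["c", "j"]

Working:
Per-block:
  n0: {b,j,y} / ∅
  n1: {c,y} / ∅
  n2: {n} / ∅
  n3: {m,y} / {b}
  n4: {j} / ∅
  n5: {c,j} / {b,j}
  n6: {m,y} / ∅
  n7: {b} / {c}

Live sets:
  n0 li=∅ lo={b,j}
  n1 li={b,j} lo={b,c,j}
  n2 li={b} lo={b}
  n3 li={b} lo=∅
  n4 li={b,c} lo={b,c,j}
  n5 li={b,j} lo={c,j}
  n6 li={c,j} lo={c,j}
  n7 li={c,j} lo={b,j}

live-out(n6) = ["c", "j"]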